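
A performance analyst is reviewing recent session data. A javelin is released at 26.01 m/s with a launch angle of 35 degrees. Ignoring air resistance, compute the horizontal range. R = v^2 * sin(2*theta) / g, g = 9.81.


Launch speed squared = 676.5201
sin(2 * 35 deg) = 0.939693
Range = 676.5201 * 0.939693 / 9.81
= 64.803 m

64.803 m


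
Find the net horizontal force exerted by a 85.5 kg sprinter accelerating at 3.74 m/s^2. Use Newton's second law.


Newton's second law: F = m * a
F = 85.5 * 3.74 = 319.77 N

319.77 N


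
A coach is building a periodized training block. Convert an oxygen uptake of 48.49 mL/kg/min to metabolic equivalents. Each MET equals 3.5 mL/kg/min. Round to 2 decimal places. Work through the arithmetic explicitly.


One MET = 3.5 mL/kg/min
Number of METs = 48.49 / 3.5
= 13.85 METs

13.85 METs


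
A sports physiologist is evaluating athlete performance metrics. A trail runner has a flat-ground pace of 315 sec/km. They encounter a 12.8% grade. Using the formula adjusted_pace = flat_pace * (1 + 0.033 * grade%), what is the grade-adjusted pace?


Grade factor = 1 + 0.033 * 12.8 = 1.4224
Adjusted = 315 * 1.4224 = 448.06 sec/km

448.06 s/km


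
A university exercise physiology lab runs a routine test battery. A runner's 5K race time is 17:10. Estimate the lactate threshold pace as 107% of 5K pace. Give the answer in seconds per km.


Total race time = 17*60 + 10 = 1030 seconds
5K pace = 1030 / 5 = 206.0 sec/km
LT pace = 206.0 * 1.07 = 220.42 sec/km

220.42 s/km


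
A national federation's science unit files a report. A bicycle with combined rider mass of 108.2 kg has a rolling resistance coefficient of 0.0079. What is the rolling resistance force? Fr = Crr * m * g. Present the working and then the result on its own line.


Fr = 0.0079 * 108.2 * 9.81
= 0.85478 * 9.81
= 8.385 N

8.385 N


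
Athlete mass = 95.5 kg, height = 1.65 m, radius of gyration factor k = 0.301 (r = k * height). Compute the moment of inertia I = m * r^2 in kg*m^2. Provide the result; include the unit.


r = k * height = 0.301 * 1.65 = 0.49665 m
r^2 = 0.49665^2 = 0.246661
I = 95.5 * 0.246661 = 23.556 kg*m^2

23.556 kg*m^2


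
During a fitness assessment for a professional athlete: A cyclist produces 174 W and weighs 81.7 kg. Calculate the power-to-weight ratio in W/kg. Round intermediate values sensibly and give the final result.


P/W = power / mass
= 174 / 81.7
= 2.13 W/kg

2.13 W/kg


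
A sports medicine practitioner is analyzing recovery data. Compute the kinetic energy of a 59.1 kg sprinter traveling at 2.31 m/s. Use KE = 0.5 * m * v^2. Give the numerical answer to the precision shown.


Velocity squared = 5.3361
KE = 0.5 * 59.1 * 5.3361 = 157.68 J

157.68 J


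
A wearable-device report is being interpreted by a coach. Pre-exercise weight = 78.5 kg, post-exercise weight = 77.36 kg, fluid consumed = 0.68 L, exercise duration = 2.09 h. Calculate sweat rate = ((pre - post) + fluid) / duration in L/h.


Weight loss = 78.5 - 77.36 = 1.14 kg (approx L)
Total sweat = 1.14 + 0.68 = 1.82 L
Sweat rate = 1.82 / 2.09 = 0.871 L/h

0.871 L/h


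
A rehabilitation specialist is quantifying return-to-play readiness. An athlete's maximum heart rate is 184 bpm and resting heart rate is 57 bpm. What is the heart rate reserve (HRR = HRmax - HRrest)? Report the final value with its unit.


HRR = HRmax - HRrest
= 184 - 57
= 127 bpm

127 bpm


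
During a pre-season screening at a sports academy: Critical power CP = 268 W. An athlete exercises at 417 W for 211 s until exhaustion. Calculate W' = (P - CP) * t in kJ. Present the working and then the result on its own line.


P - CP = 417 - 268 = 149 W
W' = 149 * 211 = 31439 J
= 31439 / 1000 = 31.439 kJ

31.439 kJ


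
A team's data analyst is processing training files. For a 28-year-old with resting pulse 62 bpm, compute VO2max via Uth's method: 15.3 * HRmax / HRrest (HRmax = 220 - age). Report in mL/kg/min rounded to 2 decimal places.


Step 1: HRmax = 220 - 28 = 192 bpm
Step 2: Ratio = 192 / 62 = 3.0968
Step 3: VO2max = 15.3 * 3.0968 = 47.38 mL/kg/min

47.38 mL/kg/min


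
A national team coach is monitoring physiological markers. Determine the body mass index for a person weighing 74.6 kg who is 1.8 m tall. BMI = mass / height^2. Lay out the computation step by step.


BMI = mass / height^2
= 74.6 / 1.8^2
= 74.6 / 3.24
= 23.02 kg/m^2

23.02 kg/m^2


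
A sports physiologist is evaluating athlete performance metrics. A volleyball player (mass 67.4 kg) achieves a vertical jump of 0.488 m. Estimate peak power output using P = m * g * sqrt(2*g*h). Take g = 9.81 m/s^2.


2 * g * h = 2 * 9.81 * 0.488 = 9.57456
sqrt(9.57456) = 3.094279 m/s
P = 67.4 * 9.81 * 3.094279 = 2045.92 W

2045.92 W


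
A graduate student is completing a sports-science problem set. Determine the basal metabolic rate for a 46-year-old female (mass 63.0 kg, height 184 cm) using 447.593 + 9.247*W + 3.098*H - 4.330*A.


BMR = 447.593 + 9.247*63.0 + 3.098*184 - 4.330*46
= 1401.01 kcal/day

1401.01 kcal/day


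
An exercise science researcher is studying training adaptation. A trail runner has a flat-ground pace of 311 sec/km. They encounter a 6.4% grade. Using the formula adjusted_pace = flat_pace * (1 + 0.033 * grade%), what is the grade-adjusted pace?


Grade factor = 1 + 0.033 * 6.4 = 1.2112
Adjusted = 311 * 1.2112 = 376.68 sec/km

376.68 s/km


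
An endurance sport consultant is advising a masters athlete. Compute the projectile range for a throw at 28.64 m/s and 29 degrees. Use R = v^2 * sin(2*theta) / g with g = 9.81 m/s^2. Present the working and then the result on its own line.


Two times the angle = 58 degrees
sin(58) = 0.848048
R = 820.2496 * 0.848048 / 9.81 = 70.908 m

70.908 m


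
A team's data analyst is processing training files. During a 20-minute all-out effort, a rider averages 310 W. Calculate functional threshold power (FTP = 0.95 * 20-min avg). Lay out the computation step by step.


FTP = 0.95 * 310
= 294.5 W

294.5 W


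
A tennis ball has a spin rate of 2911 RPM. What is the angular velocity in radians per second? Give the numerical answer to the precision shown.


Convert RPM to rad/s: multiply by 2*pi and divide by 60
omega = 2911 * 2 * pi / 60
= 304.839 rad/s

304.839 rad/s


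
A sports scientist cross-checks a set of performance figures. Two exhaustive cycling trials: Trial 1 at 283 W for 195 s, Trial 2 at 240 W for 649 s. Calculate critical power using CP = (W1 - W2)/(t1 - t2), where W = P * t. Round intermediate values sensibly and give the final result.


W1 = 283 * 195 = 55185 J
W2 = 240 * 649 = 155760 J
CP = (55185 - 155760) / (195 - 649)
= -100575 / -454
= 221.53 W

221.53 W


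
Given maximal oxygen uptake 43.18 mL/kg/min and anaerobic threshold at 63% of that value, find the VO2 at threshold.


Percentage as decimal = 0.63
VO2 at AT = 43.18 * 0.63 = 27.2 mL/kg/min

27.2 mL/kg/min


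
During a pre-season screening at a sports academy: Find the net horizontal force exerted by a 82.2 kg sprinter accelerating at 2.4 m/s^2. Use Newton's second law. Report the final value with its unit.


Newton's second law: F = m * a
F = 82.2 * 2.4 = 197.28 N

197.28 N


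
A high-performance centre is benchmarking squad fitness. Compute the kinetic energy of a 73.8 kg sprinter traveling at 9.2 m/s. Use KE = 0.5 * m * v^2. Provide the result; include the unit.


Velocity squared = 84.64
KE = 0.5 * 73.8 * 84.64 = 3123.22 J

3123.22 J


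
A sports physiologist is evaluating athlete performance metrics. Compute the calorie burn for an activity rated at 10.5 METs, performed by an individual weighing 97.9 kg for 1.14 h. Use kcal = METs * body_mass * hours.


Product of METs and mass = 10.5 * 97.9 = 1027.95
Total kcal = 1027.95 * 1.14 = 1171.86 kcal

1171.86 kcal


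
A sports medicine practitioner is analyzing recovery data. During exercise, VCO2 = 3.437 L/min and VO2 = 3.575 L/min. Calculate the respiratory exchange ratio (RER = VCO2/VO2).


RER = VCO2 / VO2
= 3.437 / 3.575
= 0.9614

0.9614


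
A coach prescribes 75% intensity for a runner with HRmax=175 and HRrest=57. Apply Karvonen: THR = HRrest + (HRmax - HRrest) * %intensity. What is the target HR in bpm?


Heart rate reserve = 175 - 57 = 118
Intensity fraction = 75 / 100 = 0.75
THR = 57 + 118 * 0.75 = 145.5 bpm

145.5 bpm


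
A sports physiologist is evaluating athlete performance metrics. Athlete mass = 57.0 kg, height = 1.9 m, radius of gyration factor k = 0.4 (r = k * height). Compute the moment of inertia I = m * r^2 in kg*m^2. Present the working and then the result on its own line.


r = k * height = 0.4 * 1.9 = 0.76 m
r^2 = 0.76^2 = 0.5776
I = 57.0 * 0.5776 = 32.923 kg*m^2

32.923 kg*m^2


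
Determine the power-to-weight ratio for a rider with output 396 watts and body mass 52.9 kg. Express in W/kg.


P/W = 396 / 52.9 = 7.486 W/kg

7.486 W/kg


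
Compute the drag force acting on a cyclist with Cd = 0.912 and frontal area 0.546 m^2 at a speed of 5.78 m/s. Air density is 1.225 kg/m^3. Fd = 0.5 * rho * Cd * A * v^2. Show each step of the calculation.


Step 1: v^2 = 33.4084
Step 2: Fd = 0.5 * 1.225 * 0.912 * 0.546 * 33.4084
= 10.189 N

10.189 N


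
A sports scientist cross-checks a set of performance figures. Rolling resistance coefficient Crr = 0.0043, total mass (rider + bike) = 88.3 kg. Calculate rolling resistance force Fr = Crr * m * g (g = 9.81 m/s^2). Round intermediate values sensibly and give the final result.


Fr = Crr * m * g
= 0.0043 * 88.3 * 9.81
= 3.725 N

3.725 N


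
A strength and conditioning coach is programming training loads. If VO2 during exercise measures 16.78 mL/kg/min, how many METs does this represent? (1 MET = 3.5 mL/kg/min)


METs = VO2 / 3.5 = 16.78 / 3.5 = 4.79

4.79 METs


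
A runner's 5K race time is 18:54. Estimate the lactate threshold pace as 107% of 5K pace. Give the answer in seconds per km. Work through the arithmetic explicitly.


Total race time = 18*60 + 54 = 1134 seconds
5K pace = 1134 / 5 = 226.8 sec/km
LT pace = 226.8 * 1.07 = 242.68 sec/km

242.68 s/km


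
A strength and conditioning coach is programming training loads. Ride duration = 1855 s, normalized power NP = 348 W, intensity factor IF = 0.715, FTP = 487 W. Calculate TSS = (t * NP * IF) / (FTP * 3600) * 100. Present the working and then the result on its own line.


Numerator = 1855 * 348 * 0.715 = 461561.1
Denominator = 487 * 3600 = 1753200
TSS = 461561.1 / 1753200 * 100
= 26.33

26.33 TSS


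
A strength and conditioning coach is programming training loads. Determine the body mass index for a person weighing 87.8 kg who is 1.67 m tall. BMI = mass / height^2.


BMI = mass / height^2
= 87.8 / 1.67^2
= 87.8 / 2.7889
= 31.48 kg/m^2

31.48 kg/m^2


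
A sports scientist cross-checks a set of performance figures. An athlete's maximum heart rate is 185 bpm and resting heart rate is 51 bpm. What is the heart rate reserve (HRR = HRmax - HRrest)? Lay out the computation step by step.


HRR = HRmax - HRrest
= 185 - 51
= 134 bpm

134 bpm


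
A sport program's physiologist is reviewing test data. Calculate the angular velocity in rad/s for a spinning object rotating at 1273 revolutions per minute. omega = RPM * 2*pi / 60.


omega = RPM * 2*pi / 60
= 1273 * 6.28318531 / 60
= 133.308 rad/s

133.308 rad/s


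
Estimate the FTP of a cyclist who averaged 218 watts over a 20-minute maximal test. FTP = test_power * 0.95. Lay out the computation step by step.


FTP = 218 * 0.95 = 207.1 W

207.1 W


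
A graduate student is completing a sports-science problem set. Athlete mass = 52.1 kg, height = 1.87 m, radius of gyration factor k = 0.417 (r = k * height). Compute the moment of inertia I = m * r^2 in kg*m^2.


r = k * height = 0.417 * 1.87 = 0.77979 m
r^2 = 0.77979^2 = 0.608072
I = 52.1 * 0.608072 = 31.681 kg*m^2

31.681 kg*m^2


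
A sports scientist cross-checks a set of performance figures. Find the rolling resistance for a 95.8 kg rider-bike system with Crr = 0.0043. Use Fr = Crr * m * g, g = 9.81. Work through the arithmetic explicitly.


m * g = 95.8 * 9.81 = 939.798 N
Fr = 0.0043 * 939.798 = 4.041 N

4.041 N


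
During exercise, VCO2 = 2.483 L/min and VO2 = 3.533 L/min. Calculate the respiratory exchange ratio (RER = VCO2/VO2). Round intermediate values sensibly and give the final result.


RER = VCO2 / VO2
= 2.483 / 3.533
= 0.7028

0.7028


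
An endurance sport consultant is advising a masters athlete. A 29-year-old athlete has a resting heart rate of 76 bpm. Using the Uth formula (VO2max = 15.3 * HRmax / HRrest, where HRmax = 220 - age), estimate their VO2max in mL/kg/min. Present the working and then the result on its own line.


HRmax = 220 - 29 = 191 bpm
Ratio = HRmax / HRrest = 191 / 76 = 2.5132
VO2max = 15.3 * 2.5132 = 38.45 mL/kg/min

38.45 mL/kg/min


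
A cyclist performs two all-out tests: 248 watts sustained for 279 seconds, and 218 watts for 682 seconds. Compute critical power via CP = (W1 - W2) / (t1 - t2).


W1 = P1 * t1 = 248 * 279 = 69192 J
W2 = P2 * t2 = 218 * 682 = 148676 J
CP = (69192 - 148676) / (279 - 682)
= 197.23 W

197.23 W


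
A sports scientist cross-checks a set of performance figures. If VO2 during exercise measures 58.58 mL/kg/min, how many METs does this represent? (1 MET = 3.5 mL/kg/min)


METs = VO2 / 3.5 = 58.58 / 3.5 = 16.74

16.74 METs


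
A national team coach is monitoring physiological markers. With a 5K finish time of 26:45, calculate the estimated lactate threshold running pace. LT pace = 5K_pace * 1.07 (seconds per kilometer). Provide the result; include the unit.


Race duration = 1605 s for 5 km
Average pace = 1605 / 5 = 321.0 s/km
LT pace = 321.0 * 1.07
= 343.47 s/km

343.47 s/km


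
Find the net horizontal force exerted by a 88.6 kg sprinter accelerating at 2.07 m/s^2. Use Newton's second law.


Newton's second law: F = m * a
F = 88.6 * 2.07 = 183.4 N

183.4 N


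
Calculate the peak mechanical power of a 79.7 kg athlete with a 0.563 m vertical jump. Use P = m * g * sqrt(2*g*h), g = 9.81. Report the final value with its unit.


First, sqrt(2gh) = sqrt(2 * 9.81 * 0.563)
= sqrt(11.04606) = 3.323561 m/s
Power = 79.7 * 9.81 * 3.323561 = 2598.55 W

2598.55 W


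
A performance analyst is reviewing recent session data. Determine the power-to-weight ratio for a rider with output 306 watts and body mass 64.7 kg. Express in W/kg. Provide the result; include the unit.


P/W = 306 / 64.7 = 4.73 W/kg

4.73 W/kg


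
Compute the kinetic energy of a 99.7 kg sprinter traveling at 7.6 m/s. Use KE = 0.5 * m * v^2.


Velocity squared = 57.76
KE = 0.5 * 99.7 * 57.76 = 2879.34 J

2879.34 J


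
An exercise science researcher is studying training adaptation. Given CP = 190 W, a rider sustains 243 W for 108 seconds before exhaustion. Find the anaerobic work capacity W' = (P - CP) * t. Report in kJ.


Excess power = 243 - 190 = 53 W
Work above CP = 53 * 108 = 5724 J
W' = 5.724 kJ

5.724 kJ


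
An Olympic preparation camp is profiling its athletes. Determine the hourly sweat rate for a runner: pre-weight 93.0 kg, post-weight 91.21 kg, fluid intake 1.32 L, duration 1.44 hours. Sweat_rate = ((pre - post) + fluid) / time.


Mass lost = 93.0 - 91.21 = 1.79 kg
Add fluid consumed: 1.79 + 1.32 = 3.11 L total sweat
Sweat rate = 3.11 / 1.44 = 2.16 L/h

2.16 L/h


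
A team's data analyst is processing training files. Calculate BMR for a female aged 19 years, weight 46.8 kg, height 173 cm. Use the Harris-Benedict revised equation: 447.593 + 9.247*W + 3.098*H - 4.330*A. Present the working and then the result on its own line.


Substituting values:
W term = 9.247 * 46.8 = 432.7596
H term = 3.098 * 173 = 535.954
A term = 4.330 * 19 = 82.27
BMR = 1334.04 kcal/day

1334.04 kcal/day


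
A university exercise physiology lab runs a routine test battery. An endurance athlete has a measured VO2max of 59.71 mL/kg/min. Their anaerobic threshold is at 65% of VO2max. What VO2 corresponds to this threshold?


Anaerobic threshold VO2 = VO2max * 65%
= 59.71 * 0.65
= 38.81 mL/kg/min

38.81 mL/kg/min


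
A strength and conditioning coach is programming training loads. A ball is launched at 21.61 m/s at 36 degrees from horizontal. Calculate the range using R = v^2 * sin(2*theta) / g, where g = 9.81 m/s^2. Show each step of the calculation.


sin(2 * 36) = sin(72) = 0.951057
v^2 = 21.61^2 = 466.9921
R = 466.9921 * 0.951057 / 9.81
= 45.274 m

45.274 m


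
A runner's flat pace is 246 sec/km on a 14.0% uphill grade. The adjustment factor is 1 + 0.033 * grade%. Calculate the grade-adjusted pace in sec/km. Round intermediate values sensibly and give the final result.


Factor = 1 + 0.033 * 14.0 = 1.462
Adjusted pace = 246 * 1.462
= 359.65 sec/km

359.65 s/km


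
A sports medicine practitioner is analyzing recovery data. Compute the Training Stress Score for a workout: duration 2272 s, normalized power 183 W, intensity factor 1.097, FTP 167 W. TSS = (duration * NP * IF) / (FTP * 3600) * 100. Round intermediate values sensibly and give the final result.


Product = 2272 * 183 * 1.097 = 456106.272
Base = 167 * 3600 = 601200
TSS = 456106.272 / 601200 * 100 = 75.87

75.87 TSS


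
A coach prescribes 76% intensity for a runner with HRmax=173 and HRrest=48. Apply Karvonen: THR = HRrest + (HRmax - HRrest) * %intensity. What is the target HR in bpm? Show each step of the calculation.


Heart rate reserve = 173 - 48 = 125
Intensity fraction = 76 / 100 = 0.76
THR = 48 + 125 * 0.76 = 143.0 bpm

143.0 bpm


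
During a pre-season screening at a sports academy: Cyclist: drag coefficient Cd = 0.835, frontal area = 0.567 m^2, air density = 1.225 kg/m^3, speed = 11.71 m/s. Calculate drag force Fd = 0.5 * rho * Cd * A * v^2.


v^2 = 11.71^2 = 137.1241
Fd = 0.5 * 1.225 * 0.835 * 0.567 * 137.1241
= 39.764 N

39.764 N


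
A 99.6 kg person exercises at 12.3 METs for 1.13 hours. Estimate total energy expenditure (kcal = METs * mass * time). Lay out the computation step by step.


Energy = METs * mass(kg) * time(h)
= 12.3 * 99.6 * 1.13
= 1384.34 kcal

1384.34 kcal


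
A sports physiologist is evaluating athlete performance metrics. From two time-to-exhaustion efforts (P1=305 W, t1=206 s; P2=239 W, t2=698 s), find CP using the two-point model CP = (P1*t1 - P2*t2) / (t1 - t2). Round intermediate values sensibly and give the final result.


Work in trial 1 = 62830 J
Work in trial 2 = 166822 J
Delta work = -103992 J
Delta time = -492 s
CP = -103992 / -492 = 211.37 W

211.37 W


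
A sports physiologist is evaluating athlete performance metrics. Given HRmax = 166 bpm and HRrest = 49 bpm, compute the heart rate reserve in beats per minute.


Heart rate reserve = maximum HR minus resting HR
HRR = 166 - 49 = 117 bpm

117 bpm


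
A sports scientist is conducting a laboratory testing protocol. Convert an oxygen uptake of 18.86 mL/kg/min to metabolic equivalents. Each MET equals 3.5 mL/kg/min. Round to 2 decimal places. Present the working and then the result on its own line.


One MET = 3.5 mL/kg/min
Number of METs = 18.86 / 3.5
= 5.39 METs

5.39 METs


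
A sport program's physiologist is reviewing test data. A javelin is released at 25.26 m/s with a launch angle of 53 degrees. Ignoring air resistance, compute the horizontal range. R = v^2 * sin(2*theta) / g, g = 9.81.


Launch speed squared = 638.0676
sin(2 * 53 deg) = 0.961262
Range = 638.0676 * 0.961262 / 9.81
= 62.523 m

62.523 m


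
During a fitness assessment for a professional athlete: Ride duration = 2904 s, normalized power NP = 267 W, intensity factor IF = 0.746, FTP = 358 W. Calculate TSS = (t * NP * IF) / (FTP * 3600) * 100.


Numerator = 2904 * 267 * 0.746 = 578424.528
Denominator = 358 * 3600 = 1288800
TSS = 578424.528 / 1288800 * 100
= 44.88

44.88 TSS


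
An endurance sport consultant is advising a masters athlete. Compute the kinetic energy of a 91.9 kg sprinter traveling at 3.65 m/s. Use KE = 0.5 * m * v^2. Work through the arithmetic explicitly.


Velocity squared = 13.3225
KE = 0.5 * 91.9 * 13.3225 = 612.17 J

612.17 J


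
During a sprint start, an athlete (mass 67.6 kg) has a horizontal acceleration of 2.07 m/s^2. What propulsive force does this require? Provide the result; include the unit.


Propulsive force = mass * acceleration
= 67.6 kg * 2.07 m/s^2
= 139.93 N

139.93 N


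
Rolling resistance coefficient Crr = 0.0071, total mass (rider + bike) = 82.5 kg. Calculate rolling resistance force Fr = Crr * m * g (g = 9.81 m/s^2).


Fr = Crr * m * g
= 0.0071 * 82.5 * 9.81
= 5.746 N

5.746 N


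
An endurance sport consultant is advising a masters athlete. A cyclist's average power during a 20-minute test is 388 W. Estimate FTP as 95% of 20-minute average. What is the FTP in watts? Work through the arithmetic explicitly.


FTP = 20-min power * 0.95
= 388 * 0.95
= 368.6 W

368.6 W


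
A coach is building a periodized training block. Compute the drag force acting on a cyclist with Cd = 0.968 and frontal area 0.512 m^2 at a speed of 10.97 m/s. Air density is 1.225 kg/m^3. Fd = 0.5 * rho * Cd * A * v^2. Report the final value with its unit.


Step 1: v^2 = 120.3409
Step 2: Fd = 0.5 * 1.225 * 0.968 * 0.512 * 120.3409
= 36.531 N

36.531 N


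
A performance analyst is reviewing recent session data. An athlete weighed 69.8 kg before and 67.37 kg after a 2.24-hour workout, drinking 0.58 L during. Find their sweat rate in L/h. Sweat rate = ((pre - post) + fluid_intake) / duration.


Body mass change = 2.43 kg
Total sweat loss = 2.43 + 0.58 = 3.01 L
Rate = 3.01 / 2.24 = 1.344 L/h

1.344 L/h


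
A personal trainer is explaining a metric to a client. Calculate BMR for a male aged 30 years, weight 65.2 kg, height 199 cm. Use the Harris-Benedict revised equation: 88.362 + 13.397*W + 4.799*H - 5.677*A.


Substituting values:
W term = 13.397 * 65.2 = 873.4844
H term = 4.799 * 199 = 955.001
A term = 5.677 * 30 = 170.31
BMR = 1746.54 kcal/day

1746.54 kcal/day


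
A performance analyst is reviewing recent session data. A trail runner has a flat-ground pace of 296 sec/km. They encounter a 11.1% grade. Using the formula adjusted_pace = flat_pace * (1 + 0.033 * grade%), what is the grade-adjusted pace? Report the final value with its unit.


Grade factor = 1 + 0.033 * 11.1 = 1.3663
Adjusted = 296 * 1.3663 = 404.42 sec/km

404.42 s/km


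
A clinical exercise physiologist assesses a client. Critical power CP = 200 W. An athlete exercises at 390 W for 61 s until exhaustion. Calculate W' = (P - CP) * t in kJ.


P - CP = 390 - 200 = 190 W
W' = 190 * 61 = 11590 J
= 11590 / 1000 = 11.59 kJ

11.59 kJ


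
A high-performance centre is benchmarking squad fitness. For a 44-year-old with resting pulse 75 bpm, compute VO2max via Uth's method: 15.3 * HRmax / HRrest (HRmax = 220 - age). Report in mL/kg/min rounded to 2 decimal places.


Step 1: HRmax = 220 - 44 = 176 bpm
Step 2: Ratio = 176 / 75 = 2.3467
Step 3: VO2max = 15.3 * 2.3467 = 35.9 mL/kg/min

35.9 mL/kg/min


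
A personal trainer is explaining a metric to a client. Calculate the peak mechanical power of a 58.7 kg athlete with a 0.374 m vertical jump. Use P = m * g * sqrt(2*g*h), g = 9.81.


First, sqrt(2gh) = sqrt(2 * 9.81 * 0.374)
= sqrt(7.33788) = 2.708852 m/s
Power = 58.7 * 9.81 * 2.708852 = 1559.88 W

1559.88 W


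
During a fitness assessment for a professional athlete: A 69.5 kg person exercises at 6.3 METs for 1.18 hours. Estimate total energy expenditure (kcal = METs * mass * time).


Energy = METs * mass(kg) * time(h)
= 6.3 * 69.5 * 1.18
= 516.66 kcal

516.66 kcal


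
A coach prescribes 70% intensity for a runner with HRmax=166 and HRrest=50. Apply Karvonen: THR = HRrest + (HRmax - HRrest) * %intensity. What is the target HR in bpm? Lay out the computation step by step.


Heart rate reserve = 166 - 50 = 116
Intensity fraction = 70 / 100 = 0.7
THR = 50 + 116 * 0.7 = 131.2 bpm

131.2 bpm


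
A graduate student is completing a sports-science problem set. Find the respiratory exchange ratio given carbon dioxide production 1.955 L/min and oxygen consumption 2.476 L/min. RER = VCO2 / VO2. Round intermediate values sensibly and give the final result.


VCO2 = 1.955 L/min
VO2 = 2.476 L/min
RER = 1.955 / 2.476 = 0.7896

0.7896


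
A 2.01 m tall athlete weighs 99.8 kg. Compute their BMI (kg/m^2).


height^2 = 4.0401 m^2
BMI = 99.8 / 4.0401 = 24.7 kg/m^2

24.7 kg/m^2


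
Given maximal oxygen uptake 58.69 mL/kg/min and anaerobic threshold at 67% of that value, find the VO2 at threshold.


Percentage as decimal = 0.67
VO2 at AT = 58.69 * 0.67 = 39.32 mL/kg/min

39.32 mL/kg/min


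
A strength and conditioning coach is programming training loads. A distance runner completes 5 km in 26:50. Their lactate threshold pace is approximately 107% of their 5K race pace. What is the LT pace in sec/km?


Convert to seconds: 26 min 50 s = 1610 s
Pace per km = 1610 / 5 = 322.0 s/km
LT pace = 322.0 * 1.07 = 344.54 s/km

344.54 s/km


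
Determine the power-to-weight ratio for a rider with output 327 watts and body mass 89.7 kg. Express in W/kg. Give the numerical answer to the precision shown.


P/W = 327 / 89.7 = 3.645 W/kg

3.645 W/kg


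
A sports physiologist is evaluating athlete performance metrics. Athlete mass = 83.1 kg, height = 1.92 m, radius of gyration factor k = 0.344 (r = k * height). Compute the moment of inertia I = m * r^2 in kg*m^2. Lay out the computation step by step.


r = k * height = 0.344 * 1.92 = 0.66048 m
r^2 = 0.66048^2 = 0.436234
I = 83.1 * 0.436234 = 36.251 kg*m^2

36.251 kg*m^2


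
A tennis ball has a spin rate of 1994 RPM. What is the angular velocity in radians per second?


Convert RPM to rad/s: multiply by 2*pi and divide by 60
omega = 1994 * 2 * pi / 60
= 208.811 rad/s

208.811 rad/s


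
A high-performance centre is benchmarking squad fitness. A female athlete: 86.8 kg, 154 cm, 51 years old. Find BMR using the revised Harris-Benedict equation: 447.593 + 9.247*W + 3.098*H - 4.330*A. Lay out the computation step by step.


Intercept = 447.593
Weight contribution = 9.247 * 86.8 = 802.6396
Height contribution = 3.098 * 154 = 477.092
Age contribution = 4.33 * 51 = 220.83
BMR = 447.593 + 802.6396 + 477.092 - 220.83
= 1506.49 kcal/day

1506.49 kcal/day


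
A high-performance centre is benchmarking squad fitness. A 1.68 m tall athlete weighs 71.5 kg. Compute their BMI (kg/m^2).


height^2 = 2.8224 m^2
BMI = 71.5 / 2.8224 = 25.33 kg/m^2

25.33 kg/m^2


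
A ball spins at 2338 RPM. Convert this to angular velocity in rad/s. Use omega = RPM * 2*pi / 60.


omega = 2338 * 2 * pi / 60
= 2338 * 6.28318531 / 60
= 14690.087 / 60
= 244.835 rad/s

244.835 rad/s


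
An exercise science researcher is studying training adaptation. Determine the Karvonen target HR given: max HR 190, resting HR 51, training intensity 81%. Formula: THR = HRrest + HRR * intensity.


HRR = HRmax - HRrest = 190 - 51 = 139
THR = 51 + 139 * 0.81
= 163.59 bpm

163.59 bpm


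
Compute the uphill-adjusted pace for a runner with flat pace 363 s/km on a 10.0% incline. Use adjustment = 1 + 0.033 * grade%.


Adjustment factor = 1 + 0.033 * 10.0 = 1.33
Grade-adjusted pace = 363 * 1.33 = 482.79 s/km

482.79 s/km


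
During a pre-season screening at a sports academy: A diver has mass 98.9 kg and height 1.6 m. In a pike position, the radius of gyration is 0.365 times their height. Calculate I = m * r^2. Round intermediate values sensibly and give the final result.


r = 0.365 * 1.6 = 0.584 m
I = m * r^2 = 98.9 * 0.341056 = 33.73 kg*m^2

33.73 kg*m^2


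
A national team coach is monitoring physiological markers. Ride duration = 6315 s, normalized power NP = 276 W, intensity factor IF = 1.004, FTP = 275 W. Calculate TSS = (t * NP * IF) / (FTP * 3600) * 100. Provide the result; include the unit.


Numerator = 6315 * 276 * 1.004 = 1749911.76
Denominator = 275 * 3600 = 990000
TSS = 1749911.76 / 990000 * 100
= 176.76

176.76 TSS


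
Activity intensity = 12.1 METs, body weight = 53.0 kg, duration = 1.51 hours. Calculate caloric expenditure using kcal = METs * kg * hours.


kcal = 12.1 * 53.0 * 1.51
= 641.3 * 1.51
= 968.36 kcal

968.36 kcal


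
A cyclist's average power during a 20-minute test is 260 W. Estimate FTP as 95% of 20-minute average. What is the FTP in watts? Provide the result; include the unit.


FTP = 20-min power * 0.95
= 260 * 0.95
= 247.0 W

247.0 W


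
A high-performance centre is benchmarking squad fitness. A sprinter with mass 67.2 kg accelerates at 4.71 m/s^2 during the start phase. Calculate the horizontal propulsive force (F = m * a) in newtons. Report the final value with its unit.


F = m * a
= 67.2 * 4.71
= 316.51 N

316.51 N


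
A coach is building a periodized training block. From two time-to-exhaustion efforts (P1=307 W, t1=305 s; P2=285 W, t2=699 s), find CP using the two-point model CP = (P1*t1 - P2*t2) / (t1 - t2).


Work in trial 1 = 93635 J
Work in trial 2 = 199215 J
Delta work = -105580 J
Delta time = -394 s
CP = -105580 / -394 = 267.97 W

267.97 W


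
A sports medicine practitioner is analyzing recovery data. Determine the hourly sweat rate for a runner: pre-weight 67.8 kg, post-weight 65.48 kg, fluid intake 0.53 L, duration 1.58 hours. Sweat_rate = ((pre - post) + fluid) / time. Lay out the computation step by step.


Mass lost = 67.8 - 65.48 = 2.32 kg
Add fluid consumed: 2.32 + 0.53 = 2.85 L total sweat
Sweat rate = 2.85 / 1.58 = 1.804 L/h

1.804 L/h


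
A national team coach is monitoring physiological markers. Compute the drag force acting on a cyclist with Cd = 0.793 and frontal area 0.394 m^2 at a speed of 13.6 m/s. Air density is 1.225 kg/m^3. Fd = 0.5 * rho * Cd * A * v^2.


Step 1: v^2 = 184.96
Step 2: Fd = 0.5 * 1.225 * 0.793 * 0.394 * 184.96
= 35.396 N

35.396 N


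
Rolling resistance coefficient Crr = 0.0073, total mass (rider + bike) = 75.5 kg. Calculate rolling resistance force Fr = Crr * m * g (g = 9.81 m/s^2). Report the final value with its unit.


Fr = Crr * m * g
= 0.0073 * 75.5 * 9.81
= 5.407 N

5.407 N


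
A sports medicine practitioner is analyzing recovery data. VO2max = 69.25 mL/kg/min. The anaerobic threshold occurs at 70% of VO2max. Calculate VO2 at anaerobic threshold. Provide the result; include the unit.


AT fraction = 70 / 100 = 0.7
AT VO2 = 69.25 * 0.7
= 48.48 mL/kg/min

48.48 mL/kg/min


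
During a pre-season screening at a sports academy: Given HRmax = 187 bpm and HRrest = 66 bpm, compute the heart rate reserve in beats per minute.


Heart rate reserve = maximum HR minus resting HR
HRR = 187 - 66 = 121 bpm

121 bpm


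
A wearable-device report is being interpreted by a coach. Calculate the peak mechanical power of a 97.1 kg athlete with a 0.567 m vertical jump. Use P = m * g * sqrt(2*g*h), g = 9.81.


First, sqrt(2gh) = sqrt(2 * 9.81 * 0.567)
= sqrt(11.12454) = 3.335347 m/s
Power = 97.1 * 9.81 * 3.335347 = 3177.09 W

3177.09 W


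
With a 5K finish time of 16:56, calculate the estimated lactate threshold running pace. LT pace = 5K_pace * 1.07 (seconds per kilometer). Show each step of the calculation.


Race duration = 1016 s for 5 km
Average pace = 1016 / 5 = 203.2 s/km
LT pace = 203.2 * 1.07
= 217.42 s/km

217.42 s/km


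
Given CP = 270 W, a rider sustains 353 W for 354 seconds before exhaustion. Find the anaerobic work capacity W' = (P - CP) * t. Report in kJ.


Excess power = 353 - 270 = 83 W
Work above CP = 83 * 354 = 29382 J
W' = 29.382 kJ

29.382 kJ


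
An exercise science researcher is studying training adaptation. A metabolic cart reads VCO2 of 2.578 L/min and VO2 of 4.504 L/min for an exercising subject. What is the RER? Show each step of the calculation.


RER = VCO2 / VO2 = 2.578 / 4.504 = 0.5724

0.5724


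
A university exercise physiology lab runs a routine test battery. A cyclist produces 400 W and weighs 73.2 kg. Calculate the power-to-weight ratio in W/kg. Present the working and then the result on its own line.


P/W = power / mass
= 400 / 73.2
= 5.464 W/kg

5.464 W/kg


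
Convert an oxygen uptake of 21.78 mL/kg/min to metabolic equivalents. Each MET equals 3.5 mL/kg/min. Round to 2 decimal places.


One MET = 3.5 mL/kg/min
Number of METs = 21.78 / 3.5
= 6.22 METs

6.22 METs


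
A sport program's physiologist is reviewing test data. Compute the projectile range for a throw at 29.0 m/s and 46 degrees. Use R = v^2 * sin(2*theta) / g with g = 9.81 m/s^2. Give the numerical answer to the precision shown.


Two times the angle = 92 degrees
sin(92) = 0.999391
R = 841.0 * 0.999391 / 9.81 = 85.677 m

85.677 m


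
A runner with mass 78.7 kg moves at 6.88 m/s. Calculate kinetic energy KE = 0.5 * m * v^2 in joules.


v^2 = 6.88^2 = 47.3344
KE = 0.5 * 78.7 * 47.3344
= 1862.61 J

1862.61 J


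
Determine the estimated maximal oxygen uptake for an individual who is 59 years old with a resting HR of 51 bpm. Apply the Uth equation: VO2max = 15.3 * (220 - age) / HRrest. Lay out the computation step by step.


HRmax = 220 - 59 = 161
VO2max = 15.3 * (161 / 51)
= 15.3 * 3.1569
= 48.3 mL/kg/min

48.3 mL/kg/min


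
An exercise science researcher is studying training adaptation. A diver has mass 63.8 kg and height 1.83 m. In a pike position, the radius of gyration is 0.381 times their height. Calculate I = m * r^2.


r = 0.381 * 1.83 = 0.69723 m
I = m * r^2 = 63.8 * 0.48613 = 31.015 kg*m^2

31.015 kg*m^2


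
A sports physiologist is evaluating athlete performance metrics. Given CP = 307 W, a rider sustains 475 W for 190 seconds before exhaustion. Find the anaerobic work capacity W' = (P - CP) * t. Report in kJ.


Excess power = 475 - 307 = 168 W
Work above CP = 168 * 190 = 31920 J
W' = 31.92 kJ

31.92 kJ


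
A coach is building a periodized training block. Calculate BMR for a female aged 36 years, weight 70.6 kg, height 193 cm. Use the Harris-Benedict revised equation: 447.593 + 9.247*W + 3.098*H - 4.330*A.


Substituting values:
W term = 9.247 * 70.6 = 652.8382
H term = 3.098 * 193 = 597.914
A term = 4.330 * 36 = 155.88
BMR = 1542.47 kcal/day

1542.47 kcal/day


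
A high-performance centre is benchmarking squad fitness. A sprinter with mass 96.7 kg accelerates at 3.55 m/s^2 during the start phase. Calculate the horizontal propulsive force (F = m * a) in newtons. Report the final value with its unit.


F = m * a
= 96.7 * 3.55
= 343.29 N

343.29 N


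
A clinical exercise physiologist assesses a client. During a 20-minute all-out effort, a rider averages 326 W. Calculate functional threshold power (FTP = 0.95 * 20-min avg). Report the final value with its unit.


FTP = 0.95 * 326
= 309.7 W

309.7 W


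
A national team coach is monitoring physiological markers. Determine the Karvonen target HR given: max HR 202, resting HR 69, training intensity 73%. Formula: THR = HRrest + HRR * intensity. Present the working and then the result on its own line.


HRR = HRmax - HRrest = 202 - 69 = 133
THR = 69 + 133 * 0.73
= 166.09 bpm

166.09 bpm


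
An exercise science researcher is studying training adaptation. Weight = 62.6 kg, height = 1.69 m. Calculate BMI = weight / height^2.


height^2 = 1.69^2 = 2.8561
BMI = 62.6 / 2.8561 = 21.92 kg/m^2

21.92 kg/m^2


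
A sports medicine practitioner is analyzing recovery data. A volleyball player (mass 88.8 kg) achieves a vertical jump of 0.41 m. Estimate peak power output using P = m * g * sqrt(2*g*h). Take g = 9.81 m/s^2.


2 * g * h = 2 * 9.81 * 0.41 = 8.0442
sqrt(8.0442) = 2.83623 m/s
P = 88.8 * 9.81 * 2.83623 = 2470.72 W

2470.72 W


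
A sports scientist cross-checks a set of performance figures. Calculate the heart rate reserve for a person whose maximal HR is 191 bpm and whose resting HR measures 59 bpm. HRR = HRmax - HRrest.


HRmax = 191 bpm
HRrest = 59 bpm
HRR = 191 - 59 = 132 bpm

132 bpm


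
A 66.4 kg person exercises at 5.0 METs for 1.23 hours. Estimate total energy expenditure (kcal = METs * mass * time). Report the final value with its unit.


Energy = METs * mass(kg) * time(h)
= 5.0 * 66.4 * 1.23
= 408.36 kcal

408.36 kcal


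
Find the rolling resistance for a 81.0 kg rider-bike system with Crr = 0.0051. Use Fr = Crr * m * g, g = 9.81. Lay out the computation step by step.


m * g = 81.0 * 9.81 = 794.61 N
Fr = 0.0051 * 794.61 = 4.053 N

4.053 N


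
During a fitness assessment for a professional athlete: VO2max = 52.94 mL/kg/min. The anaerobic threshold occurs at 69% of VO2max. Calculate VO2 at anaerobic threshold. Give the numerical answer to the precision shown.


AT fraction = 69 / 100 = 0.69
AT VO2 = 52.94 * 0.69
= 36.53 mL/kg/min

36.53 mL/kg/min


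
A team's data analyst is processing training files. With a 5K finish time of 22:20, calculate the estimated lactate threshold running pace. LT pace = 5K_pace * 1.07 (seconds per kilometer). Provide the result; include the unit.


Race duration = 1340 s for 5 km
Average pace = 1340 / 5 = 268.0 s/km
LT pace = 268.0 * 1.07
= 286.76 s/km

286.76 s/km


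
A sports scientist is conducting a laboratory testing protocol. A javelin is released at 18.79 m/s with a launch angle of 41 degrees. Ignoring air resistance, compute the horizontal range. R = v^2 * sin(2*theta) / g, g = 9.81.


Launch speed squared = 353.0641
sin(2 * 41 deg) = 0.990268
Range = 353.0641 * 0.990268 / 9.81
= 35.64 m

35.64 m


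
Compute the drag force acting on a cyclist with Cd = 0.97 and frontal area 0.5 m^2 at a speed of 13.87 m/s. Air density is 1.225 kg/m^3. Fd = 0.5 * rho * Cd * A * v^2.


Step 1: v^2 = 192.3769
Step 2: Fd = 0.5 * 1.225 * 0.97 * 0.5 * 192.3769
= 57.148 N

57.148 N


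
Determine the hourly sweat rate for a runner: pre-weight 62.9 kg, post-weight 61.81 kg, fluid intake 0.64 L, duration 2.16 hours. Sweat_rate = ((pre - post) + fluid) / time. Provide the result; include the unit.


Mass lost = 62.9 - 61.81 = 1.09 kg
Add fluid consumed: 1.09 + 0.64 = 1.73 L total sweat
Sweat rate = 1.73 / 2.16 = 0.801 L/h

0.801 L/h


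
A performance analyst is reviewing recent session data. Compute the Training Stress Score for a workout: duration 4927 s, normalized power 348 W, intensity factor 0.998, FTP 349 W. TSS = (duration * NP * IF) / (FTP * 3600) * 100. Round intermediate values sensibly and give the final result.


Product = 4927 * 348 * 0.998 = 1711166.808
Base = 349 * 3600 = 1256400
TSS = 1711166.808 / 1256400 * 100 = 136.2

136.2 TSS


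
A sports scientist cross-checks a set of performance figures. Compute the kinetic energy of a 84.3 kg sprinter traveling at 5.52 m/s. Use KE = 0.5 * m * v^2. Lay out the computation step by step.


Velocity squared = 30.4704
KE = 0.5 * 84.3 * 30.4704 = 1284.33 J

1284.33 J


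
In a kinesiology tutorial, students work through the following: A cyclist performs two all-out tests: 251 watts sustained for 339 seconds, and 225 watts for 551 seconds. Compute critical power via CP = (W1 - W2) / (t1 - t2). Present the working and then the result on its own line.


W1 = P1 * t1 = 251 * 339 = 85089 J
W2 = P2 * t2 = 225 * 551 = 123975 J
CP = (85089 - 123975) / (339 - 551)
= 183.42 W

183.42 W


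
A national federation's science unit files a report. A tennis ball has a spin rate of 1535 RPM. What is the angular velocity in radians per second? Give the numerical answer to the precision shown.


Convert RPM to rad/s: multiply by 2*pi and divide by 60
omega = 1535 * 2 * pi / 60
= 160.745 rad/s

160.745 rad/s


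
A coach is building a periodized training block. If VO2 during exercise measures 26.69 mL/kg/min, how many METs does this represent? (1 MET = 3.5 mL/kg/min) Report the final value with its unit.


METs = VO2 / 3.5 = 26.69 / 3.5 = 7.63

7.63 METs


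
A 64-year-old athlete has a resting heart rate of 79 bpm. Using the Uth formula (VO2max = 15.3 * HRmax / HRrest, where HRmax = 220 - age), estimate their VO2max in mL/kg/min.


HRmax = 220 - 64 = 156 bpm
Ratio = HRmax / HRrest = 156 / 79 = 1.9747
VO2max = 15.3 * 1.9747 = 30.21 mL/kg/min

30.21 mL/kg/min
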